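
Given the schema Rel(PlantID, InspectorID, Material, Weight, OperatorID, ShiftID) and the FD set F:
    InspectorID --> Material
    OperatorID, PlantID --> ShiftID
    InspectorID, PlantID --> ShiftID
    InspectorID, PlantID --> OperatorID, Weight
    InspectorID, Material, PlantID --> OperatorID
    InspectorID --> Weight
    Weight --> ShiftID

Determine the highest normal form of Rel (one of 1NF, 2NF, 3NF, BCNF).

1NF

Candidate key: {InspectorID, PlantID}. Prime attributes: {InspectorID, PlantID}.
InspectorID --> Material breaks BCNF: {InspectorID}⁺ = {InspectorID, Material, ShiftID, Weight}, so {InspectorID} is not a superkey.
InspectorID --> Material determines the non-prime attribute {Material} from a non-superkey — 3NF is violated.
The proper key subset {InspectorID} of {InspectorID, PlantID} determines non-prime {Material, ShiftID, Weight}, so the relation is not even in 2NF.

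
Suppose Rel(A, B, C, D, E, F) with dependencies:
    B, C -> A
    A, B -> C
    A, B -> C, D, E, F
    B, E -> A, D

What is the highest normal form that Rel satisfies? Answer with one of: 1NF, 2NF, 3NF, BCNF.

Candidate keys: {A, B}, {B, C}, {B, E}. Prime attributes: {A, B, C, E}.
Each dependency's left side is a superkey — BCNF holds.

BCNF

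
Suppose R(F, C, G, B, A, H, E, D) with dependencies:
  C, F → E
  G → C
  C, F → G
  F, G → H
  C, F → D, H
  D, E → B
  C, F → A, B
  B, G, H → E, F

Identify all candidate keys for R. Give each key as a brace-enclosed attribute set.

{B, G, H}, {C, F}, {D, E, G, H}, {F, G}

{C, F}⁺ = {A, B, C, D, E, F, G, H} — all of the relation — so {C, F} is a candidate key.
{F, G}⁺ = {A, B, C, D, E, F, G, H} — all of the relation — so {F, G} is a candidate key.
{B, G, H}⁺ = {A, B, C, D, E, F, G, H} — all of the relation — so {B, G, H} is a candidate key.
{D, E, G, H}⁺ = {A, B, C, D, E, F, G, H} — all of the relation — so {D, E, G, H} is a candidate key.
These are minimal and exhaustive — every other superkey contains one of them.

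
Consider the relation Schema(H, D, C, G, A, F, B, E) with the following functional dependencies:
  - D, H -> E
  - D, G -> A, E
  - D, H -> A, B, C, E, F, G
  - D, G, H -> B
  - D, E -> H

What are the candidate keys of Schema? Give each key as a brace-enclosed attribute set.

{D, E}, {D, G}, {D, H}

{D} never appears on the right of any FD, so every key must include it.
{D, E}⁺ = {A, B, C, D, E, F, G, H}, which is every attribute, so {D, E} is a candidate key.
{D, G}⁺ = {A, B, C, D, E, F, G, H}, which is every attribute, so {D, G} is a candidate key.
{D, H}⁺ = {A, B, C, D, E, F, G, H}, which is every attribute, so {D, H} is a candidate key.
Any other superkey properly contains one of these, so there are no further candidate keys.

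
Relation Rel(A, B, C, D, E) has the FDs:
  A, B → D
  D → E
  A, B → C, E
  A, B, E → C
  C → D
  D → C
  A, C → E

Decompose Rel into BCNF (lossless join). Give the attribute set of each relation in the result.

Candidate key of the original relation: {A, B}.
{A, B, C, D, E}: {D} determines {C, D, E} here but is not a superkey — split on D → C, E, giving {C, D, E} and {A, B, D}.
{C, D, E} is in BCNF.
{A, B, D} is in BCNF.

{A, B, D}; {C, D, E}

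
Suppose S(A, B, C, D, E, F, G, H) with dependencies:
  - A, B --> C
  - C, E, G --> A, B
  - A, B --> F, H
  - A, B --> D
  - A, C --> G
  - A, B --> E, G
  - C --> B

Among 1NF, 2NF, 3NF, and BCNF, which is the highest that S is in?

3NF

Candidate keys: {A, B}, {A, C}, {C, E, G}. Prime attributes: {A, B, C, E, G}.
C --> B breaks BCNF: {C}⁺ = {B, C}, so {C} is not a superkey.
Since {B} ⊆ prime attributes and every other non-superkey FD also has a prime right side, the schema is in 3NF.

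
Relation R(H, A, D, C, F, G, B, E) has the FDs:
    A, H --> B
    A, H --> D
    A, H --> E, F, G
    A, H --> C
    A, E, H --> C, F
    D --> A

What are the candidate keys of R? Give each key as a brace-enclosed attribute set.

No FD produces {H}, so it must be in every candidate key.
{A, H} is a candidate key since {A, H}⁺ = {A, B, C, D, E, F, G, H} covers every attribute.
{D, H} is a candidate key since {D, H}⁺ = {A, B, C, D, E, F, G, H} covers every attribute.
Any other superkey properly contains one of these, so there are no further candidate keys.

{A, H}, {D, H}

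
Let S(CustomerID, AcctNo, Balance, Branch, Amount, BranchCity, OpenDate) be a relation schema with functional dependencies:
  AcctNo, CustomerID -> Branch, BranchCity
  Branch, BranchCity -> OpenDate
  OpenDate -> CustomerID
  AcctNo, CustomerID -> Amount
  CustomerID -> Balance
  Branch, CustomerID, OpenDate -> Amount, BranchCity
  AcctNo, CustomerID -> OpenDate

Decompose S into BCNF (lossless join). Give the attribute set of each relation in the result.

{AcctNo, Branch, BranchCity}; {Amount, Branch, BranchCity, OpenDate}; {Balance, CustomerID}; {CustomerID, OpenDate}

Candidate keys of the original relation: {AcctNo, Branch, BranchCity}, {AcctNo, CustomerID}, {AcctNo, OpenDate}.
{AcctNo, Amount, Balance, Branch, BranchCity, CustomerID, OpenDate}: {Branch, BranchCity} determines {Amount, Balance, Branch, BranchCity, CustomerID, OpenDate} here but is not a superkey — split on Branch, BranchCity -> Amount, Balance, CustomerID, OpenDate, giving {Amount, Balance, Branch, BranchCity, CustomerID, OpenDate} and {AcctNo, Branch, BranchCity}.
{Amount, Balance, Branch, BranchCity, CustomerID, OpenDate}: {OpenDate} determines {Balance, CustomerID, OpenDate} here but is not a superkey — split on OpenDate -> Balance, CustomerID, giving {Balance, CustomerID, OpenDate} and {Amount, Branch, BranchCity, OpenDate}.
{Balance, CustomerID, OpenDate}: {CustomerID} determines {Balance, CustomerID} here but is not a superkey — split on CustomerID -> Balance, giving {Balance, CustomerID} and {CustomerID, OpenDate}.
{Balance, CustomerID}: every determinant is a superkey — BCNF.
{CustomerID, OpenDate}: every determinant is a superkey — BCNF.
{Amount, Branch, BranchCity, OpenDate}: every determinant is a superkey — BCNF.
{AcctNo, Branch, BranchCity}: every determinant is a superkey — BCNF.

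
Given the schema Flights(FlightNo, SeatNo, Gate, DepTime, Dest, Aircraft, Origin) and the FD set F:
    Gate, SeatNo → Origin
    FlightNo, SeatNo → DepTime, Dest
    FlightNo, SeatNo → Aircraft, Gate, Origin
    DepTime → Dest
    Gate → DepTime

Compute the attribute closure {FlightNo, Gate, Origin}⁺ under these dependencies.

{DepTime, Dest, FlightNo, Gate, Origin}

Start with {FlightNo, Gate, Origin}.
Gate → DepTime applies; add {DepTime} → now {DepTime, FlightNo, Gate, Origin}.
DepTime → Dest applies; add {Dest} → now {DepTime, Dest, FlightNo, Gate, Origin}.
No further FD applies.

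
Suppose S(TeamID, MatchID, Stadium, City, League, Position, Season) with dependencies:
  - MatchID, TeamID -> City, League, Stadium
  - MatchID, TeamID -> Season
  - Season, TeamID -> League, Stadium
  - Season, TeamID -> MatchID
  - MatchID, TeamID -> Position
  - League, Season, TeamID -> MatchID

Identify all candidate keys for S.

No FD produces {TeamID}, so it must be in every candidate key.
{MatchID, TeamID} is a candidate key since {MatchID, TeamID}⁺ = {City, League, MatchID, Position, Season, Stadium, TeamID} covers every attribute.
{Season, TeamID} is a candidate key since {Season, TeamID}⁺ = {City, League, MatchID, Position, Season, Stadium, TeamID} covers every attribute.
Any other superkey properly contains one of these, so there are no further candidate keys.

{MatchID, TeamID}, {Season, TeamID}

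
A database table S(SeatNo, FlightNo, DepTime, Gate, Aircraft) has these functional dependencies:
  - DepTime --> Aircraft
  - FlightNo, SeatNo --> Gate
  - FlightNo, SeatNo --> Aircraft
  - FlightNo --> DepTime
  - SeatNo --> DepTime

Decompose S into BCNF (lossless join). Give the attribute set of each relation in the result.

Candidate key of the original relation: {FlightNo, SeatNo}.
{Aircraft, DepTime, FlightNo, Gate, SeatNo}: {DepTime} determines {Aircraft, DepTime} here but is not a superkey — split on DepTime --> Aircraft, giving {Aircraft, DepTime} and {DepTime, FlightNo, Gate, SeatNo}.
{Aircraft, DepTime}: every determinant is a superkey — BCNF.
{DepTime, FlightNo, Gate, SeatNo}: {FlightNo} determines {DepTime, FlightNo} here but is not a superkey — split on FlightNo --> DepTime, giving {DepTime, FlightNo} and {FlightNo, Gate, SeatNo}.
{DepTime, FlightNo}: every determinant is a superkey — BCNF.
{FlightNo, Gate, SeatNo}: every determinant is a superkey — BCNF.

{Aircraft, DepTime}; {DepTime, FlightNo}; {FlightNo, Gate, SeatNo}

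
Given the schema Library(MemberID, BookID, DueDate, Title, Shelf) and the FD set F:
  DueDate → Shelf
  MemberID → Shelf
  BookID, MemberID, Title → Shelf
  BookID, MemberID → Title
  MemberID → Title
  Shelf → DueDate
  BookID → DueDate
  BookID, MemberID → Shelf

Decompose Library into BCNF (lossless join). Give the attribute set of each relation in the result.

Candidate key of the original relation: {BookID, MemberID}.
Within {BookID, DueDate, MemberID, Shelf, Title}: {DueDate}⁺ ∩ {BookID, DueDate, MemberID, Shelf, Title} = {DueDate, Shelf}, not the whole set, so DueDate → Shelf violates BCNF; decompose into {DueDate, Shelf} and {BookID, DueDate, MemberID, Title}.
{DueDate, Shelf} is in BCNF.
Within {BookID, DueDate, MemberID, Title}: {MemberID}⁺ ∩ {BookID, DueDate, MemberID, Title} = {DueDate, MemberID, Title}, not the whole set, so MemberID → DueDate, Title violates BCNF; decompose into {DueDate, MemberID, Title} and {BookID, MemberID}.
{DueDate, MemberID, Title} is in BCNF.
{BookID, MemberID} is in BCNF.

{BookID, MemberID}; {DueDate, MemberID, Title}; {DueDate, Shelf}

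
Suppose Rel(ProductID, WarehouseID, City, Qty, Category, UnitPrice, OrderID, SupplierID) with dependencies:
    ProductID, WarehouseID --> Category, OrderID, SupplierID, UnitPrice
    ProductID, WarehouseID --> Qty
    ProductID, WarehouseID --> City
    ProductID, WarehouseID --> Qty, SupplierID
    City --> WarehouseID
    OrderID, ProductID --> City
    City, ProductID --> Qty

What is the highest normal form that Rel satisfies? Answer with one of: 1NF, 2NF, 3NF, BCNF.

3NF

Candidate keys: {City, ProductID}, {OrderID, ProductID}, {ProductID, WarehouseID}. Prime attributes: {City, OrderID, ProductID, WarehouseID}.
City --> WarehouseID breaks BCNF: {City}⁺ = {City, WarehouseID}, so {City} is not a superkey.
But every attribute on its right side ({WarehouseID}) is prime, and the same holds for every other non-superkey FD, so 3NF still holds.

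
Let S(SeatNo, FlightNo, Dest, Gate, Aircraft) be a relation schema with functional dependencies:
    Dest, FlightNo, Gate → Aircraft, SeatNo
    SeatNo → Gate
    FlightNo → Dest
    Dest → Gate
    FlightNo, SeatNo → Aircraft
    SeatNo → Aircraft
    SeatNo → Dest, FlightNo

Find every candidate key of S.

{FlightNo}, {SeatNo}

{FlightNo}⁺ = {Aircraft, Dest, FlightNo, Gate, SeatNo} — all of the relation — so {FlightNo} is a candidate key.
{SeatNo}⁺ = {Aircraft, Dest, FlightNo, Gate, SeatNo} — all of the relation — so {SeatNo} is a candidate key.
Any other superkey properly contains one of these, so there are no further candidate keys.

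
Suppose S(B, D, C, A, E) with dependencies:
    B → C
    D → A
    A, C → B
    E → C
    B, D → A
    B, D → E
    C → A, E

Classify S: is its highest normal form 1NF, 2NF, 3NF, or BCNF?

Candidate keys: {B, D}, {C, D}, {D, E}. Prime attributes: {B, C, D, E}.
For B → C we have {B}⁺ = {A, B, C, E}; {B} is not a superkey, so BCNF fails.
D → A has non-prime {A} on the right and a non-superkey on the left, so 3NF fails.
The proper key subset {B} of {B, D} determines non-prime {A}, so the relation is not even in 2NF.

1NF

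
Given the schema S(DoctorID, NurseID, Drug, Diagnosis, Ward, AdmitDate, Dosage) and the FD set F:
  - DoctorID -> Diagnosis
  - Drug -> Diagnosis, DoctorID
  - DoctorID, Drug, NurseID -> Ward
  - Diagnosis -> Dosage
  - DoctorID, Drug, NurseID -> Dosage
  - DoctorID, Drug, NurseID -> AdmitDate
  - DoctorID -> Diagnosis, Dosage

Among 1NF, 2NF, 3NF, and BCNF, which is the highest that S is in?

Candidate key: {Drug, NurseID}. Prime attributes: {Drug, NurseID}.
DoctorID -> Diagnosis breaks BCNF: {DoctorID}⁺ = {Diagnosis, DoctorID, Dosage}, so {DoctorID} is not a superkey.
Because {Diagnosis} is non-prime and the left side of DoctorID -> Diagnosis is not a superkey, the relation is not in 3NF.
{Drug} is a proper subset of the key {Drug, NurseID}, and {Drug}⁺ contains the non-prime attributes {Diagnosis, DoctorID, Dosage} — a partial dependency, so 2NF is violated.

1NF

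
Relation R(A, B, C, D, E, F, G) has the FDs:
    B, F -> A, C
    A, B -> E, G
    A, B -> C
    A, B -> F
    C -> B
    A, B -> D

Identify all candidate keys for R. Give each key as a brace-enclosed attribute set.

{A, B}⁺ = {A, B, C, D, E, F, G} — all of the relation — so {A, B} is a candidate key.
{A, C}⁺ = {A, B, C, D, E, F, G} — all of the relation — so {A, C} is a candidate key.
{B, F}⁺ = {A, B, C, D, E, F, G} — all of the relation — so {B, F} is a candidate key.
{C, F}⁺ = {A, B, C, D, E, F, G} — all of the relation — so {C, F} is a candidate key.
Any other superkey properly contains one of these, so there are no further candidate keys.

{A, B}, {A, C}, {B, F}, {C, F}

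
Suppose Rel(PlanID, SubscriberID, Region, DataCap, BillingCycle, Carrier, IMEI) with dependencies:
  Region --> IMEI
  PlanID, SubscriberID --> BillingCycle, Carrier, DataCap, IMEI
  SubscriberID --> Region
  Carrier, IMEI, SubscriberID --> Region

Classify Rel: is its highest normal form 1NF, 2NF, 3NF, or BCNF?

1NF

Candidate key: {PlanID, SubscriberID}. Prime attributes: {PlanID, SubscriberID}.
Region --> IMEI: {Region}⁺ = {IMEI, Region}, which is not all of the attributes, so the left side is not a superkey — BCNF is violated.
Because {IMEI} is non-prime and the left side of Region --> IMEI is not a superkey, the relation is not in 3NF.
The proper key subset {SubscriberID} of {PlanID, SubscriberID} determines non-prime {IMEI, Region}, so the relation is not even in 2NF.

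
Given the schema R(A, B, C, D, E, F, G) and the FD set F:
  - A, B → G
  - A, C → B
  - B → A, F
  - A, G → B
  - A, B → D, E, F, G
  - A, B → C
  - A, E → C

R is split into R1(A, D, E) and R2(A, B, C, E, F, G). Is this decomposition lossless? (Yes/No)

Yes

The shared attributes are {A, E} and {A, E}⁺ = {A, B, C, D, E, F, G}.
This includes all of R1, so the common attributes are a superkey of R1 — the join is lossless.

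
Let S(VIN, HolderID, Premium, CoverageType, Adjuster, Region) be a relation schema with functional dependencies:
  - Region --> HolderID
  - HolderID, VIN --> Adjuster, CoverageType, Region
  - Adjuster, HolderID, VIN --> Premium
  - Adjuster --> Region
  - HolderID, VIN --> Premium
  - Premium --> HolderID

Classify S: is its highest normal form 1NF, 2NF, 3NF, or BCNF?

3NF

Candidate keys: {Adjuster, VIN}, {HolderID, VIN}, {Premium, VIN}, {Region, VIN}. Prime attributes: {Adjuster, HolderID, Premium, Region, VIN}.
Region --> HolderID breaks BCNF: {Region}⁺ = {HolderID, Region}, so {Region} is not a superkey.
Since {HolderID} ⊆ prime attributes and every other non-superkey FD also has a prime right side, the schema is in 3NF.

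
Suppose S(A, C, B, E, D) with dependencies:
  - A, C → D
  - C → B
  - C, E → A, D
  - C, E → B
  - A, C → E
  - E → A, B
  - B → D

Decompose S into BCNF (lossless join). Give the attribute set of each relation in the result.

{A, E}; {B, C}; {B, D}; {C, E}

Candidate keys of the original relation: {A, C}, {C, E}.
Within {A, B, C, D, E}: {C}⁺ ∩ {A, B, C, D, E} = {B, C, D}, not the whole set, so C → B, D violates BCNF; decompose into {B, C, D} and {A, C, E}.
Within {B, C, D}: {B}⁺ ∩ {B, C, D} = {B, D}, not the whole set, so B → D violates BCNF; decompose into {B, D} and {B, C}.
{B, D}: every determinant is a superkey — BCNF.
{B, C}: every determinant is a superkey — BCNF.
Within {A, C, E}: {E}⁺ ∩ {A, C, E} = {A, E}, not the whole set, so E → A violates BCNF; decompose into {A, E} and {C, E}.
{A, E}: every determinant is a superkey — BCNF.
{C, E}: every determinant is a superkey — BCNF.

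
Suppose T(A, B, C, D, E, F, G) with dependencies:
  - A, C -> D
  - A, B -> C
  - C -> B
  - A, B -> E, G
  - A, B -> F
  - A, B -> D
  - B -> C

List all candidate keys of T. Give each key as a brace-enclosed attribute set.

Attributes never on any right-hand side: {A} — every candidate key must contain it.
{A, B}⁺ = {A, B, C, D, E, F, G} — all of the relation — so {A, B} is a candidate key.
{A, C}⁺ = {A, B, C, D, E, F, G} — all of the relation — so {A, C} is a candidate key.
No proper subset of any of these is a key, and no other minimal superkey exists.

{A, B}, {A, C}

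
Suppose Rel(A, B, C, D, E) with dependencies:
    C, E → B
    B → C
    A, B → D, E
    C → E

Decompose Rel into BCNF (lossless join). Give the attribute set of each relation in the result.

{A, C, D}; {B, C, E}

Candidate keys of the original relation: {A, B}, {A, C}.
Within {A, B, C, D, E}: {C, E}⁺ ∩ {A, B, C, D, E} = {B, C, E}, not the whole set, so C, E → B violates BCNF; decompose into {B, C, E} and {A, C, D, E}.
{B, C, E} is in BCNF.
Within {A, C, D, E}: {C}⁺ ∩ {A, C, D, E} = {C, E}, not the whole set, so C → E violates BCNF; decompose into {C, E} and {A, C, D}.
{C, E} is in BCNF.
{A, C, D} is in BCNF.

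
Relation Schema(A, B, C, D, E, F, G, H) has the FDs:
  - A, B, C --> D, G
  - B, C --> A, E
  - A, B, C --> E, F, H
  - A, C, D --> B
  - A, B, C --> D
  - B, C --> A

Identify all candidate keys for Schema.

Attributes never on any right-hand side: {C} — every candidate key must contain it.
{B, C}⁺ = {A, B, C, D, E, F, G, H}, which is every attribute, so {B, C} is a candidate key.
{A, C, D}⁺ = {A, B, C, D, E, F, G, H}, which is every attribute, so {A, C, D} is a candidate key.
Any other superkey properly contains one of these, so there are no further candidate keys.

{A, C, D}, {B, C}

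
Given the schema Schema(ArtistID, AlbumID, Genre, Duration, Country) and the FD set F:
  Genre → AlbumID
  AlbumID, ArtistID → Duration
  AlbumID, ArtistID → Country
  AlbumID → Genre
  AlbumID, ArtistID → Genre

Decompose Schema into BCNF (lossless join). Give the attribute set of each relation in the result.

{AlbumID, Genre}; {ArtistID, Country, Duration, Genre}

Candidate keys of the original relation: {AlbumID, ArtistID}, {ArtistID, Genre}.
{AlbumID, ArtistID, Country, Duration, Genre}: {Genre} determines {AlbumID, Genre} here but is not a superkey — split on Genre → AlbumID, giving {AlbumID, Genre} and {ArtistID, Country, Duration, Genre}.
{AlbumID, Genre} has no BCNF violation.
{ArtistID, Country, Duration, Genre} has no BCNF violation.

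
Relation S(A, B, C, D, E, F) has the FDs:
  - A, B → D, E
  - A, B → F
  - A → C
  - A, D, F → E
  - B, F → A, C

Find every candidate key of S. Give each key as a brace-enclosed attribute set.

No FD produces {B}, so it must be in every candidate key.
{A, B}⁺ = {A, B, C, D, E, F}, which is every attribute, so {A, B} is a candidate key.
{B, F}⁺ = {A, B, C, D, E, F}, which is every attribute, so {B, F} is a candidate key.
No proper subset of any of these is a key, and no other minimal superkey exists.

{A, B}, {B, F}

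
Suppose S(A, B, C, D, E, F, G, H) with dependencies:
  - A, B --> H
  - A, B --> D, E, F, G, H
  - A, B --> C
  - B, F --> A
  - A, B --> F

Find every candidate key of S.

{A, B}, {B, F}

No FD produces {B}, so it must be in every candidate key.
{A, B} is a candidate key since {A, B}⁺ = {A, B, C, D, E, F, G, H} covers every attribute.
{B, F} is a candidate key since {B, F}⁺ = {A, B, C, D, E, F, G, H} covers every attribute.
Any other superkey properly contains one of these, so there are no further candidate keys.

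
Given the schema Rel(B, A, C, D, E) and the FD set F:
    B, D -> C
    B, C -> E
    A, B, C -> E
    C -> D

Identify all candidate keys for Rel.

{A, B, C}, {A, B, D}

{A, B} never appear on the right of any FD, so every key must include all of them.
{A, B, C}⁺ = {A, B, C, D, E}, which is every attribute, so {A, B, C} is a candidate key.
{A, B, D}⁺ = {A, B, C, D, E}, which is every attribute, so {A, B, D} is a candidate key.
No proper subset of any of these is a key, and no other minimal superkey exists.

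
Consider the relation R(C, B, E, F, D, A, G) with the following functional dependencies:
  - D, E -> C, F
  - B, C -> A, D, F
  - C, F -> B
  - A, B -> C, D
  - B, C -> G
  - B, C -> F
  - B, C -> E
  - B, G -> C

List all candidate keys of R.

Closure of {A, B} is {A, B, C, D, E, F, G}, the whole schema; {A, B} is a candidate key.
Closure of {B, C} is {A, B, C, D, E, F, G}, the whole schema; {B, C} is a candidate key.
Closure of {B, G} is {A, B, C, D, E, F, G}, the whole schema; {B, G} is a candidate key.
Closure of {C, F} is {A, B, C, D, E, F, G}, the whole schema; {C, F} is a candidate key.
Closure of {D, E} is {A, B, C, D, E, F, G}, the whole schema; {D, E} is a candidate key.
These are minimal and exhaustive — every other superkey contains one of them.

{A, B}, {B, C}, {B, G}, {C, F}, {D, E}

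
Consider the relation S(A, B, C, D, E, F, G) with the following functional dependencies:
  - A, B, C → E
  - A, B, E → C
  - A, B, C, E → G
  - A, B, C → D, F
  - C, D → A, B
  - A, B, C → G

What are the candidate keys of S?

{C, D} is a candidate key since {C, D}⁺ = {A, B, C, D, E, F, G} covers every attribute.
{A, B, C} is a candidate key since {A, B, C}⁺ = {A, B, C, D, E, F, G} covers every attribute.
{A, B, E} is a candidate key since {A, B, E}⁺ = {A, B, C, D, E, F, G} covers every attribute.
No proper subset of any of these is a key, and no other minimal superkey exists.

{A, B, C}, {A, B, E}, {C, D}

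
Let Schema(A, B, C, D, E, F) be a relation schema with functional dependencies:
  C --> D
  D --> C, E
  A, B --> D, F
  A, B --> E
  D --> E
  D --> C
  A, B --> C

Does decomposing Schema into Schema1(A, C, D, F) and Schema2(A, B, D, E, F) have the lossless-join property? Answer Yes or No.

Schema1 ∩ Schema2 = {A, D, F}; its closure under F is {A, C, D, E, F}.
This includes all of Schema1, so the common attributes are a superkey of Schema1 — the join is lossless.

Yes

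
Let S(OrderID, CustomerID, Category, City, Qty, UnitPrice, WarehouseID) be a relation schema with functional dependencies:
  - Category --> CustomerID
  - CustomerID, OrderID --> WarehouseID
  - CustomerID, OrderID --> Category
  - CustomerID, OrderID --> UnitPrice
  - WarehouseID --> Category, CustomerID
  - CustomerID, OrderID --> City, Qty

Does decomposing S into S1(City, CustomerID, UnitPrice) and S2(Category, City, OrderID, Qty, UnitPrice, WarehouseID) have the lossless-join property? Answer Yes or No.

The shared attributes are {City, UnitPrice} and {City, UnitPrice}⁺ = {City, UnitPrice}.
S1 ⊄ {City, UnitPrice} and S2 ⊄ {City, UnitPrice}, so the split is lossy.

No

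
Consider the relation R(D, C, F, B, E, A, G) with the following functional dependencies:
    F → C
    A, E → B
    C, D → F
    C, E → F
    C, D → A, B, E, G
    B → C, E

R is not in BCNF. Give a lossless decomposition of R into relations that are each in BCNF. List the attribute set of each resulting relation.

{A, B}; {A, D, E, G}; {B, E, F}; {C, F}

Candidate keys of the original relation: {A, D, E}, {B, D}, {C, D}, {D, F}.
In {A, B, C, D, E, F, G}, {F} is not a superkey ({F}⁺ restricted to this set is {C, F}), so split on F → C into {C, F} and {A, B, D, E, F, G}.
{C, F}: every determinant is a superkey — BCNF.
In {A, B, D, E, F, G}, {A, E} is not a superkey ({A, E}⁺ restricted to this set is {A, B, E, F}), so split on A, E → B, F into {A, B, E, F} and {A, D, E, G}.
In {A, B, E, F}, {B} is not a superkey ({B}⁺ restricted to this set is {B, E, F}), so split on B → E, F into {B, E, F} and {A, B}.
{B, E, F}: every determinant is a superkey — BCNF.
{A, B}: every determinant is a superkey — BCNF.
{A, D, E, G}: every determinant is a superkey — BCNF.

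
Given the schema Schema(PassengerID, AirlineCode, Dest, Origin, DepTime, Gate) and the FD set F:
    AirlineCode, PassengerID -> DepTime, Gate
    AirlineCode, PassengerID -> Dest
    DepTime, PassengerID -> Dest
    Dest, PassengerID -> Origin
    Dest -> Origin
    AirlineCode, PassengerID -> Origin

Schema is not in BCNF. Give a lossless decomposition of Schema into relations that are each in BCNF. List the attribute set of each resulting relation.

{AirlineCode, DepTime, Gate, PassengerID}; {DepTime, Dest, PassengerID}; {Dest, Origin}

Candidate key of the original relation: {AirlineCode, PassengerID}.
In {AirlineCode, DepTime, Dest, Gate, Origin, PassengerID}, {DepTime, PassengerID} is not a superkey ({DepTime, PassengerID}⁺ restricted to this set is {DepTime, Dest, Origin, PassengerID}), so split on DepTime, PassengerID -> Dest, Origin into {DepTime, Dest, Origin, PassengerID} and {AirlineCode, DepTime, Gate, PassengerID}.
In {DepTime, Dest, Origin, PassengerID}, {Dest, PassengerID} is not a superkey ({Dest, PassengerID}⁺ restricted to this set is {Dest, Origin, PassengerID}), so split on Dest, PassengerID -> Origin into {Dest, Origin, PassengerID} and {DepTime, Dest, PassengerID}.
In {Dest, Origin, PassengerID}, {Dest} is not a superkey ({Dest}⁺ restricted to this set is {Dest, Origin}), so split on Dest -> Origin into {Dest, Origin} and {Dest, PassengerID}.
{Dest, Origin} is in BCNF.
{Dest, PassengerID} is in BCNF.
{DepTime, Dest, PassengerID} is in BCNF.
{AirlineCode, DepTime, Gate, PassengerID} is in BCNF.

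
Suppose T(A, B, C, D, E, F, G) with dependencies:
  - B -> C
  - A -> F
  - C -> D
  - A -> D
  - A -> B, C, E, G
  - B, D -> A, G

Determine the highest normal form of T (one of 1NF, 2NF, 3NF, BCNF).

2NF

Candidate keys: {A}, {B}. Prime attributes: {A, B}.
C -> D: {C}⁺ = {C, D}, which is not all of the attributes, so the left side is not a superkey — BCNF is violated.
Because {D} is non-prime and the left side of C -> D is not a superkey, the relation is not in 3NF.
Every candidate key is a single attribute, so no partial dependency is possible; 2NF holds.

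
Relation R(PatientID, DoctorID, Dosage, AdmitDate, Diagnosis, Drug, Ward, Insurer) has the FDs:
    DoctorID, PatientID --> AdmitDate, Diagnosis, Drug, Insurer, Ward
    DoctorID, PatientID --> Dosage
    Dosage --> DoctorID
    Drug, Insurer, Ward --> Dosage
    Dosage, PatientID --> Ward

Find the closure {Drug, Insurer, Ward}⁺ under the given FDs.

Start with {Drug, Insurer, Ward}.
Drug, Insurer, Ward --> Dosage applies; add {Dosage} → now {Dosage, Drug, Insurer, Ward}.
Dosage --> DoctorID applies; add {DoctorID} → now {DoctorID, Dosage, Drug, Insurer, Ward}.
No further FD applies.

{DoctorID, Dosage, Drug, Insurer, Ward}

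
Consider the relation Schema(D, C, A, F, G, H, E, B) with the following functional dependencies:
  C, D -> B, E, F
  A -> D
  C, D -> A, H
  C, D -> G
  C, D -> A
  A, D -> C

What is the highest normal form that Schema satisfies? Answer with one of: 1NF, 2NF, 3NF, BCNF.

Candidate keys: {A}, {C, D}. Prime attributes: {A, C, D}.
Each dependency's left side is a superkey — BCNF holds.

BCNF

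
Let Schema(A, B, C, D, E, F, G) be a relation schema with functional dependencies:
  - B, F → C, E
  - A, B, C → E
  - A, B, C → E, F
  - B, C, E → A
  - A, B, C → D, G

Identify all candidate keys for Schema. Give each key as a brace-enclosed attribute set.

{A, B, C}, {B, C, E}, {B, F}

{B} never appears on the right of any FD, so every key must include it.
Closure of {B, F} is {A, B, C, D, E, F, G}, the whole schema; {B, F} is a candidate key.
Closure of {A, B, C} is {A, B, C, D, E, F, G}, the whole schema; {A, B, C} is a candidate key.
Closure of {B, C, E} is {A, B, C, D, E, F, G}, the whole schema; {B, C, E} is a candidate key.
These are minimal and exhaustive — every other superkey contains one of them.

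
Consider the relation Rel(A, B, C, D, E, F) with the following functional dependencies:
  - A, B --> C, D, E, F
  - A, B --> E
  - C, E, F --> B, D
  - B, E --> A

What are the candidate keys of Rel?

{A, B}, {B, E}, {C, E, F}

Closure of {A, B} is {A, B, C, D, E, F}, the whole schema; {A, B} is a candidate key.
Closure of {B, E} is {A, B, C, D, E, F}, the whole schema; {B, E} is a candidate key.
Closure of {C, E, F} is {A, B, C, D, E, F}, the whole schema; {C, E, F} is a candidate key.
Any other superkey properly contains one of these, so there are no further candidate keys.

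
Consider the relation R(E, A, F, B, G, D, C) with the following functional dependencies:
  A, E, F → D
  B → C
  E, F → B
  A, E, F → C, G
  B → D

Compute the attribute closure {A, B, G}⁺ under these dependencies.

Start with {A, B, G}.
B → C applies; add {C} → now {A, B, C, G}.
B → D applies; add {D} → now {A, B, C, D, G}.
No further FD applies.

{A, B, C, D, G}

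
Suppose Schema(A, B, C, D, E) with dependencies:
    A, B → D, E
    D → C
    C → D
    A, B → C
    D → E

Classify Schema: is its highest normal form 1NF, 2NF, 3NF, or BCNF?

Candidate key: {A, B}. Prime attributes: {A, B}.
D → C breaks BCNF: {D}⁺ = {C, D, E}, so {D} is not a superkey.
D → C has non-prime {C} on the right and a non-superkey on the left, so 3NF fails.
No non-prime attribute depends on a proper subset of any candidate key, so 2NF holds.

2NF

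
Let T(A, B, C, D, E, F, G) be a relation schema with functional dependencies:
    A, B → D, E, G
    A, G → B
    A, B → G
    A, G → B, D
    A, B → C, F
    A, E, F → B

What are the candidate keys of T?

{A, B}, {A, E, F}, {A, G}

{A} never appears on the right of any FD, so every key must include it.
{A, B} is a candidate key since {A, B}⁺ = {A, B, C, D, E, F, G} covers every attribute.
{A, G} is a candidate key since {A, G}⁺ = {A, B, C, D, E, F, G} covers every attribute.
{A, E, F} is a candidate key since {A, E, F}⁺ = {A, B, C, D, E, F, G} covers every attribute.
Any other superkey properly contains one of these, so there are no further candidate keys.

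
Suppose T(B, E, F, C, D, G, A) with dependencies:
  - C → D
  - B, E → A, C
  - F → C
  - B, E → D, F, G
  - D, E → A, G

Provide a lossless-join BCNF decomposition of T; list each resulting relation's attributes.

{A, E, F, G}; {B, E, F}; {C, D}; {C, F}

Candidate key of the original relation: {B, E}.
{A, B, C, D, E, F, G}: {C} determines {C, D} here but is not a superkey — split on C → D, giving {C, D} and {A, B, C, E, F, G}.
{C, D} is in BCNF.
{A, B, C, E, F, G}: {F} determines {C, F} here but is not a superkey — split on F → C, giving {C, F} and {A, B, E, F, G}.
{C, F} is in BCNF.
{A, B, E, F, G}: {E, F} determines {A, E, F, G} here but is not a superkey — split on E, F → A, G, giving {A, E, F, G} and {B, E, F}.
{A, E, F, G} is in BCNF.
{B, E, F} is in BCNF.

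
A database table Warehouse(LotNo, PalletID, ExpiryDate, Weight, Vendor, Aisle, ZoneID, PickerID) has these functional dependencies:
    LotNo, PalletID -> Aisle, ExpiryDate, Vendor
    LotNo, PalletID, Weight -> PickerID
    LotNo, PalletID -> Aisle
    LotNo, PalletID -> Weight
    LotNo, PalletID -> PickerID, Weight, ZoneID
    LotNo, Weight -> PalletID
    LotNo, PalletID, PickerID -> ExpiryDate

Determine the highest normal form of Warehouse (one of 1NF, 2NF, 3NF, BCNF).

Candidate keys: {LotNo, PalletID}, {LotNo, Weight}. Prime attributes: {LotNo, PalletID, Weight}.
The left-hand side of every FD is a superkey, so BCNF is satisfied.

BCNF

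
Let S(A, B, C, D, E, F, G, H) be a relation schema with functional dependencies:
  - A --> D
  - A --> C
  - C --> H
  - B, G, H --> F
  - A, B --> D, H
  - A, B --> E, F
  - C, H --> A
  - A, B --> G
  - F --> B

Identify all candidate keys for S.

{A, B}⁺ = {A, B, C, D, E, F, G, H} — all of the relation — so {A, B} is a candidate key.
{A, F}⁺ = {A, B, C, D, E, F, G, H} — all of the relation — so {A, F} is a candidate key.
{B, C}⁺ = {A, B, C, D, E, F, G, H} — all of the relation — so {B, C} is a candidate key.
{C, F}⁺ = {A, B, C, D, E, F, G, H} — all of the relation — so {C, F} is a candidate key.
No proper subset of any of these is a key, and no other minimal superkey exists.

{A, B}, {A, F}, {B, C}, {C, F}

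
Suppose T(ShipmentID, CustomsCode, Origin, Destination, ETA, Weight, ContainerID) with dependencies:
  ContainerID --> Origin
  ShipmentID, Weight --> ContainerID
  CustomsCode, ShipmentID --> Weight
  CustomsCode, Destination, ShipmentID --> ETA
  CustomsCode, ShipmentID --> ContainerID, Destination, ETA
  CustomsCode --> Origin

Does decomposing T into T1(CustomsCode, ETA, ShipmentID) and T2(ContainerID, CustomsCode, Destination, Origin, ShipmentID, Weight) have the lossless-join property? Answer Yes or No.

Common attributes: {CustomsCode, ShipmentID}; their closure is {ContainerID, CustomsCode, Destination, ETA, Origin, ShipmentID, Weight}.
T1 is contained in that closure, so T1 ∩ T2 --> T1 holds and the join is lossless.

Yes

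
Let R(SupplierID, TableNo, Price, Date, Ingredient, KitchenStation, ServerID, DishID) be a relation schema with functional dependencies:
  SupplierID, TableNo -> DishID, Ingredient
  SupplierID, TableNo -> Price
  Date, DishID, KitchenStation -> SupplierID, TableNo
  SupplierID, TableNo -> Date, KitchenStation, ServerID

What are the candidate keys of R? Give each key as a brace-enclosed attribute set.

{SupplierID, TableNo}⁺ = {Date, DishID, Ingredient, KitchenStation, Price, ServerID, SupplierID, TableNo}, which is every attribute, so {SupplierID, TableNo} is a candidate key.
{Date, DishID, KitchenStation}⁺ = {Date, DishID, Ingredient, KitchenStation, Price, ServerID, SupplierID, TableNo}, which is every attribute, so {Date, DishID, KitchenStation} is a candidate key.
These are minimal and exhaustive — every other superkey contains one of them.

{Date, DishID, KitchenStation}, {SupplierID, TableNo}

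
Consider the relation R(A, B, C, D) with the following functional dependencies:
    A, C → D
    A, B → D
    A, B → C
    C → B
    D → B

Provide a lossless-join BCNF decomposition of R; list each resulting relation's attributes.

{A, C, D}; {B, C}

Candidate keys of the original relation: {A, B}, {A, C}, {A, D}.
Within {A, B, C, D}: {C}⁺ ∩ {A, B, C, D} = {B, C}, not the whole set, so C → B violates BCNF; decompose into {B, C} and {A, C, D}.
{B, C}: every determinant is a superkey — BCNF.
{A, C, D}: every determinant is a superkey — BCNF.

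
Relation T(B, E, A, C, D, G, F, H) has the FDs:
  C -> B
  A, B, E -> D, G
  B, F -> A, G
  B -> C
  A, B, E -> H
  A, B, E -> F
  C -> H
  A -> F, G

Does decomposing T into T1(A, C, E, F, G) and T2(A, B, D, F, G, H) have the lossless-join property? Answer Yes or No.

The shared attributes are {A, F, G} and {A, F, G}⁺ = {A, F, G}.
Neither T1 nor T2 is contained in that closure, so the decomposition is lossy.

No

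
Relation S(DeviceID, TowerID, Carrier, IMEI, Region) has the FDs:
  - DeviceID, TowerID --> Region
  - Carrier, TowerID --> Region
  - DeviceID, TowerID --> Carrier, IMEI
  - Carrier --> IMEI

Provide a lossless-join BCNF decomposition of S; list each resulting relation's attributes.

Candidate key of the original relation: {DeviceID, TowerID}.
In {Carrier, DeviceID, IMEI, Region, TowerID}, {Carrier, TowerID} is not a superkey ({Carrier, TowerID}⁺ restricted to this set is {Carrier, IMEI, Region, TowerID}), so split on Carrier, TowerID --> IMEI, Region into {Carrier, IMEI, Region, TowerID} and {Carrier, DeviceID, TowerID}.
In {Carrier, IMEI, Region, TowerID}, {Carrier} is not a superkey ({Carrier}⁺ restricted to this set is {Carrier, IMEI}), so split on Carrier --> IMEI into {Carrier, IMEI} and {Carrier, Region, TowerID}.
{Carrier, IMEI} is in BCNF.
{Carrier, Region, TowerID} is in BCNF.
{Carrier, DeviceID, TowerID} is in BCNF.

{Carrier, DeviceID, TowerID}; {Carrier, IMEI}; {Carrier, Region, TowerID}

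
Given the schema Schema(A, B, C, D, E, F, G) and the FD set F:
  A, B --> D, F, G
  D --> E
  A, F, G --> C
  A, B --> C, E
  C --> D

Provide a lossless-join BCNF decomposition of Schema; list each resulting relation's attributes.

{A, B, F, G}; {A, C, F, G}; {C, D}; {D, E}

Candidate key of the original relation: {A, B}.
{A, B, C, D, E, F, G}: {D} determines {D, E} here but is not a superkey — split on D --> E, giving {D, E} and {A, B, C, D, F, G}.
{D, E}: every determinant is a superkey — BCNF.
{A, B, C, D, F, G}: {A, F, G} determines {A, C, D, F, G} here but is not a superkey — split on A, F, G --> C, D, giving {A, C, D, F, G} and {A, B, F, G}.
{A, C, D, F, G}: {C} determines {C, D} here but is not a superkey — split on C --> D, giving {C, D} and {A, C, F, G}.
{C, D}: every determinant is a superkey — BCNF.
{A, C, F, G}: every determinant is a superkey — BCNF.
{A, B, F, G}: every determinant is a superkey — BCNF.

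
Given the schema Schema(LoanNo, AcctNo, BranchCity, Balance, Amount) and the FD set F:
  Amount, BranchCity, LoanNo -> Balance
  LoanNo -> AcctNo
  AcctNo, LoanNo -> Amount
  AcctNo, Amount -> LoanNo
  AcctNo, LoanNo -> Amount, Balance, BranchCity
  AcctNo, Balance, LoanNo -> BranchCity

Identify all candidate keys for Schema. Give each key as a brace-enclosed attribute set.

{AcctNo, Amount}, {LoanNo}

{LoanNo} is a candidate key since {LoanNo}⁺ = {AcctNo, Amount, Balance, BranchCity, LoanNo} covers every attribute.
{AcctNo, Amount} is a candidate key since {AcctNo, Amount}⁺ = {AcctNo, Amount, Balance, BranchCity, LoanNo} covers every attribute.
These are minimal and exhaustive — every other superkey contains one of them.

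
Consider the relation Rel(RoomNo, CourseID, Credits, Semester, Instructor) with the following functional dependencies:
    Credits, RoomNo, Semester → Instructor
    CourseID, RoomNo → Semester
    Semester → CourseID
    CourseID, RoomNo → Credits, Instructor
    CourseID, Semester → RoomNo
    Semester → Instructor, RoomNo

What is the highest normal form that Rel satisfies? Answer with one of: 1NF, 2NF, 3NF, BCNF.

Candidate keys: {CourseID, RoomNo}, {Semester}. Prime attributes: {CourseID, RoomNo, Semester}.
Every FD has a superkey on the left, so the relation is in BCNF.

BCNF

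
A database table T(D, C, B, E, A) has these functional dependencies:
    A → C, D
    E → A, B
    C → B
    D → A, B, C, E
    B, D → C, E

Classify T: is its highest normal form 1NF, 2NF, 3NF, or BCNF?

Candidate keys: {A}, {D}, {E}. Prime attributes: {A, D, E}.
For C → B we have {C}⁺ = {B, C}; {C} is not a superkey, so BCNF fails.
C → B has non-prime {B} on the right and a non-superkey on the left, so 3NF fails.
Every candidate key is a single attribute, so no partial dependency is possible; 2NF holds.

2NF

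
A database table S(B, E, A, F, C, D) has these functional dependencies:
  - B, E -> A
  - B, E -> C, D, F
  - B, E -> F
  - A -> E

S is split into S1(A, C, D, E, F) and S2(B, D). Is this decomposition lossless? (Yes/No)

No

The shared attributes are {D} and {D}⁺ = {D}.
S1 ⊄ {D} and S2 ⊄ {D}, so the split is lossy.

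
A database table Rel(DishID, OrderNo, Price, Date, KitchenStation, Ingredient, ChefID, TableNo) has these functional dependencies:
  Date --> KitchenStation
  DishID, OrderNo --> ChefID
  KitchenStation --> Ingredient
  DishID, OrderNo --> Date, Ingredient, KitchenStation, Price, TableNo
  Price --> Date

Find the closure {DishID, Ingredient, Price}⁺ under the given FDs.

{Date, DishID, Ingredient, KitchenStation, Price}

Start with {DishID, Ingredient, Price}.
Price --> Date applies; add {Date} → now {Date, DishID, Ingredient, Price}.
Date --> KitchenStation applies; add {KitchenStation} → now {Date, DishID, Ingredient, KitchenStation, Price}.
No further FD applies.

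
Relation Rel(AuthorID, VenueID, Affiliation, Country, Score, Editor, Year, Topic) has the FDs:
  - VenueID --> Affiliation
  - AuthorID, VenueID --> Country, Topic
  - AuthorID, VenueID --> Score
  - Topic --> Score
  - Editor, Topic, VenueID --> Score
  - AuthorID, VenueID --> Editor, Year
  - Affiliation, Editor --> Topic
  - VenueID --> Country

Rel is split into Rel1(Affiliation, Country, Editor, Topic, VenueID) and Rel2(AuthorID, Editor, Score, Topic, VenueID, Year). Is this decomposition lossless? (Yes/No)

Yes

Rel1 ∩ Rel2 = {Editor, Topic, VenueID}; its closure under F is {Affiliation, Country, Editor, Score, Topic, VenueID}.
This includes all of Rel1, so the common attributes are a superkey of Rel1 — the join is lossless.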